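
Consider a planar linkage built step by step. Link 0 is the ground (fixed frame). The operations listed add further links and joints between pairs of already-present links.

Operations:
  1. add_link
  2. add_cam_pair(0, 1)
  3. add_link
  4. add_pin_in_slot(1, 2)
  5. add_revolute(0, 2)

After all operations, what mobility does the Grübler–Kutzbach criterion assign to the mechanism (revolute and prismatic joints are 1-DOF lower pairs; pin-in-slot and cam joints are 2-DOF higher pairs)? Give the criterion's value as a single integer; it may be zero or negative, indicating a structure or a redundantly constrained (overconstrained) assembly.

M = 2

link 0 = ground. State L|J1|J2 = 1|0|0
+link1  2|0|0
C(0,1) f=2→J2  2|0|1
+link2  3|0|1
PS(1,2) f=2→J2  3|0|2
R(0,2) f=1→J1  3|1|2
M = 3(3−1)−2·1−2 = 6−2−2 = 2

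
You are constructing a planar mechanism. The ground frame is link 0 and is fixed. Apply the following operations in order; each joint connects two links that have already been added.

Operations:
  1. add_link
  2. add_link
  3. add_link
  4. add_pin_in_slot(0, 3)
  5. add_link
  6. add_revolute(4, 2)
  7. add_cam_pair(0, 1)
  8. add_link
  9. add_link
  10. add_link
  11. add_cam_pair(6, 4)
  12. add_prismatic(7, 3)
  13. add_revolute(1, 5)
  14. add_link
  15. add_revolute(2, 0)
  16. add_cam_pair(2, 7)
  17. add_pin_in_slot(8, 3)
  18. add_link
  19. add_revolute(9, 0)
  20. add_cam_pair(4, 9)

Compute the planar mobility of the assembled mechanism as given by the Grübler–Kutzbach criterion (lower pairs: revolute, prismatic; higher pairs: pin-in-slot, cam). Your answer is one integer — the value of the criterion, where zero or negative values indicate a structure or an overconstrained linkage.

M = 11

ground; <1,0,0>
#1 <2,0,0>
#2 <3,0,0>
#3 <4,0,0>
PS:0↔3 J2 <4,0,1>
#4 <5,0,1>
R:4↔2 J1 <5,1,1>
C:0↔1 J2 <5,1,2>
#5 <6,1,2>
#6 <7,1,2>
#7 <8,1,2>
C:6↔4 J2 <8,1,3>
P:7↔3 J1 <8,2,3>
R:1↔5 J1 <8,3,3>
#8 <9,3,3>
R:2↔0 J1 <9,4,3>
C:2↔7 J2 <9,4,4>
PS:8↔3 J2 <9,4,5>
#9 <10,4,5>
R:9↔0 J1 <10,5,5>
C:4↔9 J2 <10,5,6>
3×9 − 2×5 − 1×6 = 11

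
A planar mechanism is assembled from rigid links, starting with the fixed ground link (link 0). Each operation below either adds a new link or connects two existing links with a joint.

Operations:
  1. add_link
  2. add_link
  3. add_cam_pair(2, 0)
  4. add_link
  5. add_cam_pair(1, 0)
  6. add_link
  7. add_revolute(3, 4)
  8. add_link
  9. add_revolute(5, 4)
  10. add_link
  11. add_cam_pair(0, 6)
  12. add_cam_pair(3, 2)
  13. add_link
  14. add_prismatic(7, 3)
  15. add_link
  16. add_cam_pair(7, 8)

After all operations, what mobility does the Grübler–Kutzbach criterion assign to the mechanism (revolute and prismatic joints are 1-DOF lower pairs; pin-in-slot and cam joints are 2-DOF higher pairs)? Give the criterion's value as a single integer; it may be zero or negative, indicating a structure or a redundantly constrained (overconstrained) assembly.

M = 13

(L,J1,J2)=(1,0,0); link0 fixed
link1: (2,0,0)
link2: (3,0,0)
C 2-0 [J2]: (3,0,1)
link3: (4,0,1)
C 1-0 [J2]: (4,0,2)
link4: (5,0,2)
R 3-4 [J1]: (5,1,2)
link5: (6,1,2)
R 5-4 [J1]: (6,2,2)
link6: (7,2,2)
C 0-6 [J2]: (7,2,3)
C 3-2 [J2]: (7,2,4)
link7: (8,2,4)
P 7-3 [J1]: (8,3,4)
link8: (9,3,4)
C 7-8 [J2]: (9,3,5)
Grübler: 3·8 − 2·3 − 5 = 13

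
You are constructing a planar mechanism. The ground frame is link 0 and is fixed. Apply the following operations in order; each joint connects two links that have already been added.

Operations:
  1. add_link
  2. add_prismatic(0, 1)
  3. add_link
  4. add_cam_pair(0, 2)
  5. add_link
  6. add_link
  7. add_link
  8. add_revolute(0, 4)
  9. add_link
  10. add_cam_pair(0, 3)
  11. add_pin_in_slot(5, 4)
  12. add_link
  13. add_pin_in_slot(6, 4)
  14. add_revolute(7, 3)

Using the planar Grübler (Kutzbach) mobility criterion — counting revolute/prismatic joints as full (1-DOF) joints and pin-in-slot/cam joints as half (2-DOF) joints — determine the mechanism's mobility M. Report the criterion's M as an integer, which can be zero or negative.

ground; <1,0,0>
#1 <2,0,0>
P:0↔1 J1 <2,1,0>
#2 <3,1,0>
C:0↔2 J2 <3,1,1>
#3 <4,1,1>
#4 <5,1,1>
#5 <6,1,1>
R:0↔4 J1 <6,2,1>
#6 <7,2,1>
C:0↔3 J2 <7,2,2>
PS:5↔4 J2 <7,2,3>
#7 <8,2,3>
PS:6↔4 J2 <8,2,4>
R:7↔3 J1 <8,3,4>
3×7 − 2×3 − 1×4 = 11

M = 11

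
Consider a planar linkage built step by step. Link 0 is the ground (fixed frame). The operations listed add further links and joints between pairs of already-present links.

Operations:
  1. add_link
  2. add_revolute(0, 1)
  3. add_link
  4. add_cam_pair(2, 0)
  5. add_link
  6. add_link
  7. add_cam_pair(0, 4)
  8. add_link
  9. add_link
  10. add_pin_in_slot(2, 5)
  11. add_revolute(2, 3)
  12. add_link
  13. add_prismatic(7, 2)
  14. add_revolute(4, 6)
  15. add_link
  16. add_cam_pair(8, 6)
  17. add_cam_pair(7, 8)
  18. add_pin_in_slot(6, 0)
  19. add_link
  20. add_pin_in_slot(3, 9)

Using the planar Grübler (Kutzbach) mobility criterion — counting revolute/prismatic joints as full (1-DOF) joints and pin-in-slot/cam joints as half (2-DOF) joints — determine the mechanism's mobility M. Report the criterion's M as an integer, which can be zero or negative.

L=1 J1=0 J2=0
add link → L=2 J1=0 J2=0
R@0,1 dof=1 J1 → L=2 J1=1 J2=0
add link → L=3 J1=1 J2=0
C@2,0 dof=2 J2 → L=3 J1=1 J2=1
add link → L=4 J1=1 J2=1
add link → L=5 J1=1 J2=1
C@0,4 dof=2 J2 → L=5 J1=1 J2=2
add link → L=6 J1=1 J2=2
add link → L=7 J1=1 J2=2
PS@2,5 dof=2 J2 → L=7 J1=1 J2=3
R@2,3 dof=1 J1 → L=7 J1=2 J2=3
add link → L=8 J1=2 J2=3
P@7,2 dof=1 J1 → L=8 J1=3 J2=3
R@4,6 dof=1 J1 → L=8 J1=4 J2=3
add link → L=9 J1=4 J2=3
C@8,6 dof=2 J2 → L=9 J1=4 J2=4
C@7,8 dof=2 J2 → L=9 J1=4 J2=5
PS@6,0 dof=2 J2 → L=9 J1=4 J2=6
add link → L=10 J1=4 J2=6
PS@3,9 dof=2 J2 → L=10 J1=4 J2=7
M=3(L−1)−2J1−J2=3·9−2·4−7=12

M = 12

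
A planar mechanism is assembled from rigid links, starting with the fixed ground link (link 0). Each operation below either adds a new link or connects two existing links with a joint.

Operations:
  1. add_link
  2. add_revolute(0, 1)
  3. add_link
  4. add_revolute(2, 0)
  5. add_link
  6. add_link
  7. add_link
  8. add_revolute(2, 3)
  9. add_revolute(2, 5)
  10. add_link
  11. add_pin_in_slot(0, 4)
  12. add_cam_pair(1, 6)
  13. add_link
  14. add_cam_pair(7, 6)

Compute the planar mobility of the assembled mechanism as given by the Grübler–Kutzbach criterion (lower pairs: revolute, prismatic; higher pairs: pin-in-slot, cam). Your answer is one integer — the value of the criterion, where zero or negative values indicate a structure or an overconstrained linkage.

[1;0;0] (link 0 is ground)
L+ [2;0;0]
R(0,1)∈J1 [2;1;0]
L+ [3;1;0]
R(2,0)∈J1 [3;2;0]
L+ [4;2;0]
L+ [5;2;0]
L+ [6;2;0]
R(2,3)∈J1 [6;3;0]
R(2,5)∈J1 [6;4;0]
L+ [7;4;0]
PS(0,4)∈J2 [7;4;1]
C(1,6)∈J2 [7;4;2]
L+ [8;4;2]
C(7,6)∈J2 [8;4;3]
mobility = 21 − 8 − 3 = 10

M = 10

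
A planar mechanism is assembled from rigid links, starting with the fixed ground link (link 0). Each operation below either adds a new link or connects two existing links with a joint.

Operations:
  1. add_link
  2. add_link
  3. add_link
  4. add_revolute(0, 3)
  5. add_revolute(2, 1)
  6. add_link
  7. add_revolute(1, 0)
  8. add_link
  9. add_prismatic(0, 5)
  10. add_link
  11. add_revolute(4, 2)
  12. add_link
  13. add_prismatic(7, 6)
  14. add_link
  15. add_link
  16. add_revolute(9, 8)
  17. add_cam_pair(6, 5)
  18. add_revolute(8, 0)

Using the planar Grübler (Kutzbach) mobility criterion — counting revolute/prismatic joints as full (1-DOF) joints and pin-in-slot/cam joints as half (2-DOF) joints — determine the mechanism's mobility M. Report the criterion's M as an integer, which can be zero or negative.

[1;0;0] (link 0 is ground)
L+ [2;0;0]
L+ [3;0;0]
L+ [4;0;0]
R(0,3)∈J1 [4;1;0]
R(2,1)∈J1 [4;2;0]
L+ [5;2;0]
R(1,0)∈J1 [5;3;0]
L+ [6;3;0]
P(0,5)∈J1 [6;4;0]
L+ [7;4;0]
R(4,2)∈J1 [7;5;0]
L+ [8;5;0]
P(7,6)∈J1 [8;6;0]
L+ [9;6;0]
L+ [10;6;0]
R(9,8)∈J1 [10;7;0]
C(6,5)∈J2 [10;7;1]
R(8,0)∈J1 [10;8;1]
mobility = 27 − 16 − 1 = 10

M = 10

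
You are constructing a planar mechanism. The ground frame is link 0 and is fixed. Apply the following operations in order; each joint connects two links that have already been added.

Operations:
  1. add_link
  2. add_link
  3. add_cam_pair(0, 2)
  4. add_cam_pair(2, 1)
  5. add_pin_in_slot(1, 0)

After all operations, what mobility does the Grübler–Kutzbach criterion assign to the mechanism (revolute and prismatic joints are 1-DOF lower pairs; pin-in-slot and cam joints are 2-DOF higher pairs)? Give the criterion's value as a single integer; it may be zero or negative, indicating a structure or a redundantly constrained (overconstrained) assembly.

M = 3

[1;0;0] (link 0 is ground)
L+ [2;0;0]
L+ [3;0;0]
C(0,2)∈J2 [3;0;1]
C(2,1)∈J2 [3;0;2]
PS(1,0)∈J2 [3;0;3]
mobility = 6 − 0 − 3 = 3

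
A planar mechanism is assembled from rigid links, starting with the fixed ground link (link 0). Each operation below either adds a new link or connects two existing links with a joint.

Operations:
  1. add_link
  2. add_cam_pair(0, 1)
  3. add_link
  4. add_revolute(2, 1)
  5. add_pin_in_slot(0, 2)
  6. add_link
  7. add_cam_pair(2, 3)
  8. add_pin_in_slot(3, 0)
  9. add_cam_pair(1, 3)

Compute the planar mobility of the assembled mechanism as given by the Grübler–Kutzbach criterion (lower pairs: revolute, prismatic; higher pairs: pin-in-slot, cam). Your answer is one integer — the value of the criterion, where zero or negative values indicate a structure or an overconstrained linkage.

M = 2

L=1 J1=0 J2=0
add link → L=2 J1=0 J2=0
C@0,1 dof=2 J2 → L=2 J1=0 J2=1
add link → L=3 J1=0 J2=1
R@2,1 dof=1 J1 → L=3 J1=1 J2=1
PS@0,2 dof=2 J2 → L=3 J1=1 J2=2
add link → L=4 J1=1 J2=2
C@2,3 dof=2 J2 → L=4 J1=1 J2=3
PS@3,0 dof=2 J2 → L=4 J1=1 J2=4
C@1,3 dof=2 J2 → L=4 J1=1 J2=5
M=3(L−1)−2J1−J2=3·3−2·1−5=2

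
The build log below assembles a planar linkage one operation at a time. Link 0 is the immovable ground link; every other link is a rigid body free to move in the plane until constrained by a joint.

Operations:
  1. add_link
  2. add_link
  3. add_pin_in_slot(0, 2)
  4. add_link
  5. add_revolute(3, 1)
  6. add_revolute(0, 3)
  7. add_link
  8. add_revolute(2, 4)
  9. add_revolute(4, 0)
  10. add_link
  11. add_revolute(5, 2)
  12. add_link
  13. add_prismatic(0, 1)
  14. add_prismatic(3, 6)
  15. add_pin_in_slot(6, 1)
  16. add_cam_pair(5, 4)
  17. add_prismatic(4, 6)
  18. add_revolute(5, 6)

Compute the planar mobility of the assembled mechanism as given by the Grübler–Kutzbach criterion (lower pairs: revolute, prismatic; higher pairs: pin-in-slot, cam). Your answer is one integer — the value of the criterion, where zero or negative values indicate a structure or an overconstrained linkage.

ground; <1,0,0>
#1 <2,0,0>
#2 <3,0,0>
PS:0↔2 J2 <3,0,1>
#3 <4,0,1>
R:3↔1 J1 <4,1,1>
R:0↔3 J1 <4,2,1>
#4 <5,2,1>
R:2↔4 J1 <5,3,1>
R:4↔0 J1 <5,4,1>
#5 <6,4,1>
R:5↔2 J1 <6,5,1>
#6 <7,5,1>
P:0↔1 J1 <7,6,1>
P:3↔6 J1 <7,7,1>
PS:6↔1 J2 <7,7,2>
C:5↔4 J2 <7,7,3>
P:4↔6 J1 <7,8,3>
R:5↔6 J1 <7,9,3>
3×6 − 2×9 − 1×3 = -3

M = -3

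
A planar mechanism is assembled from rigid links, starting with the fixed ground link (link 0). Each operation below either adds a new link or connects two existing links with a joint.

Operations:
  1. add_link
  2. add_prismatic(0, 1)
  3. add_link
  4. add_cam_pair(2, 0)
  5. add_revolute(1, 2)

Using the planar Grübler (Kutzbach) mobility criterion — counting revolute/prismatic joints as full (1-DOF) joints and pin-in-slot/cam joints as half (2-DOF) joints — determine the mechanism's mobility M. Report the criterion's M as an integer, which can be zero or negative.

link 0 = ground. State L|J1|J2 = 1|0|0
+link1  2|0|0
P(0,1) f=1→J1  2|1|0
+link2  3|1|0
C(2,0) f=2→J2  3|1|1
R(1,2) f=1→J1  3|2|1
M = 3(3−1)−2·2−1 = 6−4−1 = 1

M = 1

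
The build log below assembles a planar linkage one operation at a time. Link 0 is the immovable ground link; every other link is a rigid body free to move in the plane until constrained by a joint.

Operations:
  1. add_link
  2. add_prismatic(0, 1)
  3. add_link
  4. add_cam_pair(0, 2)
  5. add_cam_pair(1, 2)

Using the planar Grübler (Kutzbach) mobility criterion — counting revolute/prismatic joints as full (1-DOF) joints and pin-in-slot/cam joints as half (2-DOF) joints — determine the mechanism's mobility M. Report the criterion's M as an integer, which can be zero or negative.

ground; <1,0,0>
#1 <2,0,0>
P:0↔1 J1 <2,1,0>
#2 <3,1,0>
C:0↔2 J2 <3,1,1>
C:1↔2 J2 <3,1,2>
3×2 − 2×1 − 1×2 = 2

M = 2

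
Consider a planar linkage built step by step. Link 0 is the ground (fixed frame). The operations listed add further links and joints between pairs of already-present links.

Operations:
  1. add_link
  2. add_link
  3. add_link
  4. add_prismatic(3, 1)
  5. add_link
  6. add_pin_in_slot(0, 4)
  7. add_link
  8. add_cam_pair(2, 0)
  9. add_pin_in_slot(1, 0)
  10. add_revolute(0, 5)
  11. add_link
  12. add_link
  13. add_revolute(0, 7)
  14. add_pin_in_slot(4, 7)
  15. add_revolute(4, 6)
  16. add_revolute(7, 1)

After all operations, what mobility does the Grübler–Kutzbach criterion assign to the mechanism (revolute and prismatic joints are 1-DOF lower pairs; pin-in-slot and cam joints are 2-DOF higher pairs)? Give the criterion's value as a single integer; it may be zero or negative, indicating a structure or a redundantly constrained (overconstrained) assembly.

[1;0;0] (link 0 is ground)
L+ [2;0;0]
L+ [3;0;0]
L+ [4;0;0]
P(3,1)∈J1 [4;1;0]
L+ [5;1;0]
PS(0,4)∈J2 [5;1;1]
L+ [6;1;1]
C(2,0)∈J2 [6;1;2]
PS(1,0)∈J2 [6;1;3]
R(0,5)∈J1 [6;2;3]
L+ [7;2;3]
L+ [8;2;3]
R(0,7)∈J1 [8;3;3]
PS(4,7)∈J2 [8;3;4]
R(4,6)∈J1 [8;4;4]
R(7,1)∈J1 [8;5;4]
mobility = 21 − 10 − 4 = 7

M = 7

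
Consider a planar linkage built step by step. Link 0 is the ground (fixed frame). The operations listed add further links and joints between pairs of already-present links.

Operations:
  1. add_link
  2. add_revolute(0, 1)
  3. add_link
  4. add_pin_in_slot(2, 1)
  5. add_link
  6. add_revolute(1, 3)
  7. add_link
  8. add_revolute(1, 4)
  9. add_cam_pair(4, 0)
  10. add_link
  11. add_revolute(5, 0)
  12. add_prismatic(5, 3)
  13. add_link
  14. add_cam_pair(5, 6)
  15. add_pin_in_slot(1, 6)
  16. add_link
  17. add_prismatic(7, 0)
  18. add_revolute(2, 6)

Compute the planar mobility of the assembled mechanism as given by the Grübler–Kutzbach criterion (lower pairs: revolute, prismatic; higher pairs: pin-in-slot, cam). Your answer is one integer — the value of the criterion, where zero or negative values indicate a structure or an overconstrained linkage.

M = 3

ground; <1,0,0>
#1 <2,0,0>
R:0↔1 J1 <2,1,0>
#2 <3,1,0>
PS:2↔1 J2 <3,1,1>
#3 <4,1,1>
R:1↔3 J1 <4,2,1>
#4 <5,2,1>
R:1↔4 J1 <5,3,1>
C:4↔0 J2 <5,3,2>
#5 <6,3,2>
R:5↔0 J1 <6,4,2>
P:5↔3 J1 <6,5,2>
#6 <7,5,2>
C:5↔6 J2 <7,5,3>
PS:1↔6 J2 <7,5,4>
#7 <8,5,4>
P:7↔0 J1 <8,6,4>
R:2↔6 J1 <8,7,4>
3×7 − 2×7 − 1×4 = 3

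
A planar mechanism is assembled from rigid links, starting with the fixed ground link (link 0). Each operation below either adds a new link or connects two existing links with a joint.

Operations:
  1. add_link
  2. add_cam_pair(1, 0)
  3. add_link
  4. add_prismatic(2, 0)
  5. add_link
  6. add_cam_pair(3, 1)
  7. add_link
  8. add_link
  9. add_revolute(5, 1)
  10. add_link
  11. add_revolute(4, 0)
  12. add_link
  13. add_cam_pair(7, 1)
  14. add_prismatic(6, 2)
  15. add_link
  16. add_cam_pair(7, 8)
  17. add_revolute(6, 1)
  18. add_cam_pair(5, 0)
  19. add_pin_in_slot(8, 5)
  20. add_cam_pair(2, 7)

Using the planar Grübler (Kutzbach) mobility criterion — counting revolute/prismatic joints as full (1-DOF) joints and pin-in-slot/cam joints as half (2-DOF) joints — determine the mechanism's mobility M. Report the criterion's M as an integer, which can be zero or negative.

M = 7

link 0 = ground. State L|J1|J2 = 1|0|0
+link1  2|0|0
C(1,0) f=2→J2  2|0|1
+link2  3|0|1
P(2,0) f=1→J1  3|1|1
+link3  4|1|1
C(3,1) f=2→J2  4|1|2
+link4  5|1|2
+link5  6|1|2
R(5,1) f=1→J1  6|2|2
+link6  7|2|2
R(4,0) f=1→J1  7|3|2
+link7  8|3|2
C(7,1) f=2→J2  8|3|3
P(6,2) f=1→J1  8|4|3
+link8  9|4|3
C(7,8) f=2→J2  9|4|4
R(6,1) f=1→J1  9|5|4
C(5,0) f=2→J2  9|5|5
PS(8,5) f=2→J2  9|5|6
C(2,7) f=2→J2  9|5|7
M = 3(9−1)−2·5−7 = 24−10−7 = 7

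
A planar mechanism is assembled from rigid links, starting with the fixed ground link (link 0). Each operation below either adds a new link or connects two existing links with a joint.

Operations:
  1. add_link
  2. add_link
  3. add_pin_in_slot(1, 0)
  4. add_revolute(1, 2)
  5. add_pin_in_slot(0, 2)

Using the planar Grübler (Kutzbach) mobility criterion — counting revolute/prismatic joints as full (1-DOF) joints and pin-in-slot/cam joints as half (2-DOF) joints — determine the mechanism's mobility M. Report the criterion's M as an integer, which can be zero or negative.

M = 2

L=1 J1=0 J2=0
add link → L=2 J1=0 J2=0
add link → L=3 J1=0 J2=0
PS@1,0 dof=2 J2 → L=3 J1=0 J2=1
R@1,2 dof=1 J1 → L=3 J1=1 J2=1
PS@0,2 dof=2 J2 → L=3 J1=1 J2=2
M=3(L−1)−2J1−J2=3·2−2·1−2=2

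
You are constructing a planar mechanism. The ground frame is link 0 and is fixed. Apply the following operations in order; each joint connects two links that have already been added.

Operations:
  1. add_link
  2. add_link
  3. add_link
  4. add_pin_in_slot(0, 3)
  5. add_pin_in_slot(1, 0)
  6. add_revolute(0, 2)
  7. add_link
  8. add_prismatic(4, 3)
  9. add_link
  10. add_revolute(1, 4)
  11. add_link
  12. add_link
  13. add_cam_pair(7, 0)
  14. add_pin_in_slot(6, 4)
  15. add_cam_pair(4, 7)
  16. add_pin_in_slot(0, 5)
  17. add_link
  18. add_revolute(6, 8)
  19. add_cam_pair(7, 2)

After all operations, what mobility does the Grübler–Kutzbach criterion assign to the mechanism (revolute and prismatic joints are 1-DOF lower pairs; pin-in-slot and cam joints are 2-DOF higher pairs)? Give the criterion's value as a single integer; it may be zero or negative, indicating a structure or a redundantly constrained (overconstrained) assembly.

ground; <1,0,0>
#1 <2,0,0>
#2 <3,0,0>
#3 <4,0,0>
PS:0↔3 J2 <4,0,1>
PS:1↔0 J2 <4,0,2>
R:0↔2 J1 <4,1,2>
#4 <5,1,2>
P:4↔3 J1 <5,2,2>
#5 <6,2,2>
R:1↔4 J1 <6,3,2>
#6 <7,3,2>
#7 <8,3,2>
C:7↔0 J2 <8,3,3>
PS:6↔4 J2 <8,3,4>
C:4↔7 J2 <8,3,5>
PS:0↔5 J2 <8,3,6>
#8 <9,3,6>
R:6↔8 J1 <9,4,6>
C:7↔2 J2 <9,4,7>
3×8 − 2×4 − 1×7 = 9

M = 9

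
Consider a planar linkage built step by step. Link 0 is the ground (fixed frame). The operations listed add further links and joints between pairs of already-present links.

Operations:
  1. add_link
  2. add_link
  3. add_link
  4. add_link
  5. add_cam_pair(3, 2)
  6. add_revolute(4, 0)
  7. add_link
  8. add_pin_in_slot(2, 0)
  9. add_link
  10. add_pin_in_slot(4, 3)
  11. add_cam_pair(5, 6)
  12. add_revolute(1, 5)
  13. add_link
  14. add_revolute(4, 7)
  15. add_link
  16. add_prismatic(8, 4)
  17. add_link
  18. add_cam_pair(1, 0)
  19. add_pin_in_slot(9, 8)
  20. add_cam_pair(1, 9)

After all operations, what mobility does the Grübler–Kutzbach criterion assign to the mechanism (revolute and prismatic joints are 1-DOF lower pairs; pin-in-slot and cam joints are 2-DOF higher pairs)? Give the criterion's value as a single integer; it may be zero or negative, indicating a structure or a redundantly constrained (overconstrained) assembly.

[1;0;0] (link 0 is ground)
L+ [2;0;0]
L+ [3;0;0]
L+ [4;0;0]
L+ [5;0;0]
C(3,2)∈J2 [5;0;1]
R(4,0)∈J1 [5;1;1]
L+ [6;1;1]
PS(2,0)∈J2 [6;1;2]
L+ [7;1;2]
PS(4,3)∈J2 [7;1;3]
C(5,6)∈J2 [7;1;4]
R(1,5)∈J1 [7;2;4]
L+ [8;2;4]
R(4,7)∈J1 [8;3;4]
L+ [9;3;4]
P(8,4)∈J1 [9;4;4]
L+ [10;4;4]
C(1,0)∈J2 [10;4;5]
PS(9,8)∈J2 [10;4;6]
C(1,9)∈J2 [10;4;7]
mobility = 27 − 8 − 7 = 12

M = 12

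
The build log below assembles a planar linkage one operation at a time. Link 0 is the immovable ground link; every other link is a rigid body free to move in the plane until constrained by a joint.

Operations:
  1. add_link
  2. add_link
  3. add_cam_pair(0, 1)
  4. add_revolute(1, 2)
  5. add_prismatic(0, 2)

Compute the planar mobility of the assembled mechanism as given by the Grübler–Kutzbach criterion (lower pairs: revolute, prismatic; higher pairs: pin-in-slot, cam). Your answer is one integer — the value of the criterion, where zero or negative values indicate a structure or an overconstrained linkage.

L=1 J1=0 J2=0
add link → L=2 J1=0 J2=0
add link → L=3 J1=0 J2=0
C@0,1 dof=2 J2 → L=3 J1=0 J2=1
R@1,2 dof=1 J1 → L=3 J1=1 J2=1
P@0,2 dof=1 J1 → L=3 J1=2 J2=1
M=3(L−1)−2J1−J2=3·2−2·2−1=1

M = 1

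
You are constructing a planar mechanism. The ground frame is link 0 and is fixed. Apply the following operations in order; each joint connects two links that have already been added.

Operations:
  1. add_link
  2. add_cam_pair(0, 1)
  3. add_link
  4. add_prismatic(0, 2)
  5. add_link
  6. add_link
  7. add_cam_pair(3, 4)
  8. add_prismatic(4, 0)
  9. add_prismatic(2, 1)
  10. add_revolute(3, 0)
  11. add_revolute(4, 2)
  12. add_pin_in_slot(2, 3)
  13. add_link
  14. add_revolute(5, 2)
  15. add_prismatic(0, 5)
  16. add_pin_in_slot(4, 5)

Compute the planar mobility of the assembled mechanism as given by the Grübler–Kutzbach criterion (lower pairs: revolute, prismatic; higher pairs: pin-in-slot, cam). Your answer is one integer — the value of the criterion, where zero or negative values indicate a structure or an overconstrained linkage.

ground; <1,0,0>
#1 <2,0,0>
C:0↔1 J2 <2,0,1>
#2 <3,0,1>
P:0↔2 J1 <3,1,1>
#3 <4,1,1>
#4 <5,1,1>
C:3↔4 J2 <5,1,2>
P:4↔0 J1 <5,2,2>
P:2↔1 J1 <5,3,2>
R:3↔0 J1 <5,4,2>
R:4↔2 J1 <5,5,2>
PS:2↔3 J2 <5,5,3>
#5 <6,5,3>
R:5↔2 J1 <6,6,3>
P:0↔5 J1 <6,7,3>
PS:4↔5 J2 <6,7,4>
3×5 − 2×7 − 1×4 = -3

M = -3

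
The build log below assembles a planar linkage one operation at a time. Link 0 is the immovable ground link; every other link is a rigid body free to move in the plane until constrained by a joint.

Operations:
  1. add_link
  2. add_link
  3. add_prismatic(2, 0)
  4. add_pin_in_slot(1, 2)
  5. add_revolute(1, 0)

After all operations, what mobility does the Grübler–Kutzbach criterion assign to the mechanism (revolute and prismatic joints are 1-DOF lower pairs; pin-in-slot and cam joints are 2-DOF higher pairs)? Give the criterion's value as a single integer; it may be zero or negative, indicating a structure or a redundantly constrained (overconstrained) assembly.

M = 1

link 0 = ground. State L|J1|J2 = 1|0|0
+link1  2|0|0
+link2  3|0|0
P(2,0) f=1→J1  3|1|0
PS(1,2) f=2→J2  3|1|1
R(1,0) f=1→J1  3|2|1
M = 3(3−1)−2·2−1 = 6−4−1 = 1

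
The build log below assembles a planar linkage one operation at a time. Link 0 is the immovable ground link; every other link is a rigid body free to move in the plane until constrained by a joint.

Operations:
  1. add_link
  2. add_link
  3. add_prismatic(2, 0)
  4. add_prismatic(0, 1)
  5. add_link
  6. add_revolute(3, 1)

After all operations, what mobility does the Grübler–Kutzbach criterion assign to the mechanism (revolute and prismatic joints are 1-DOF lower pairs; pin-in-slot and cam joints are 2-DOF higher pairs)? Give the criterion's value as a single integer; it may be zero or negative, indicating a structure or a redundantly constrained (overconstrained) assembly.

ground; <1,0,0>
#1 <2,0,0>
#2 <3,0,0>
P:2↔0 J1 <3,1,0>
P:0↔1 J1 <3,2,0>
#3 <4,2,0>
R:3↔1 J1 <4,3,0>
3×3 − 2×3 − 1×0 = 3

M = 3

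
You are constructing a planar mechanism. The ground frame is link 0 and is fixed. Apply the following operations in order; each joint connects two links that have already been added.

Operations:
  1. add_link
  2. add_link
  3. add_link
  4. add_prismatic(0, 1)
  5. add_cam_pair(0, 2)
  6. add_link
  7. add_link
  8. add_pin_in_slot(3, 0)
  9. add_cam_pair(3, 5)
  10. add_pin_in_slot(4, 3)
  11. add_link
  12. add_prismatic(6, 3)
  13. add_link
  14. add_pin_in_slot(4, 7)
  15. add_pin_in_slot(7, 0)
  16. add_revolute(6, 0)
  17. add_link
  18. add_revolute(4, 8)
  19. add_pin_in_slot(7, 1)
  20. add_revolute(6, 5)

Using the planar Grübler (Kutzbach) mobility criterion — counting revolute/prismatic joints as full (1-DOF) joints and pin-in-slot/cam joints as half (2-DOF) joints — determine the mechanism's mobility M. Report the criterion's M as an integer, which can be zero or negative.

L=1 J1=0 J2=0
add link → L=2 J1=0 J2=0
add link → L=3 J1=0 J2=0
add link → L=4 J1=0 J2=0
P@0,1 dof=1 J1 → L=4 J1=1 J2=0
C@0,2 dof=2 J2 → L=4 J1=1 J2=1
add link → L=5 J1=1 J2=1
add link → L=6 J1=1 J2=1
PS@3,0 dof=2 J2 → L=6 J1=1 J2=2
C@3,5 dof=2 J2 → L=6 J1=1 J2=3
PS@4,3 dof=2 J2 → L=6 J1=1 J2=4
add link → L=7 J1=1 J2=4
P@6,3 dof=1 J1 → L=7 J1=2 J2=4
add link → L=8 J1=2 J2=4
PS@4,7 dof=2 J2 → L=8 J1=2 J2=5
PS@7,0 dof=2 J2 → L=8 J1=2 J2=6
R@6,0 dof=1 J1 → L=8 J1=3 J2=6
add link → L=9 J1=3 J2=6
R@4,8 dof=1 J1 → L=9 J1=4 J2=6
PS@7,1 dof=2 J2 → L=9 J1=4 J2=7
R@6,5 dof=1 J1 → L=9 J1=5 J2=7
M=3(L−1)−2J1−J2=3·8−2·5−7=7

M = 7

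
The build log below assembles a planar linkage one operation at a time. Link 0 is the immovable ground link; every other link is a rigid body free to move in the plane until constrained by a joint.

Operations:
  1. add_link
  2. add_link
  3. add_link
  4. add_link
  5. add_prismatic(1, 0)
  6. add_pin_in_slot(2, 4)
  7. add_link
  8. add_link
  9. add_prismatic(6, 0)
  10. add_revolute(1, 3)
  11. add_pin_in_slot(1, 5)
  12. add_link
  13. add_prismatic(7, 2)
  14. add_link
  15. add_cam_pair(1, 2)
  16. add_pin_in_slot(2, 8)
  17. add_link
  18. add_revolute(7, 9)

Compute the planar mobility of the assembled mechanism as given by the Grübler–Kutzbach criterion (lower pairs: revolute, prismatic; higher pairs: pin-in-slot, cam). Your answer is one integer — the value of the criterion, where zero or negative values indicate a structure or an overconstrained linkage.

M = 13

ground; <1,0,0>
#1 <2,0,0>
#2 <3,0,0>
#3 <4,0,0>
#4 <5,0,0>
P:1↔0 J1 <5,1,0>
PS:2↔4 J2 <5,1,1>
#5 <6,1,1>
#6 <7,1,1>
P:6↔0 J1 <7,2,1>
R:1↔3 J1 <7,3,1>
PS:1↔5 J2 <7,3,2>
#7 <8,3,2>
P:7↔2 J1 <8,4,2>
#8 <9,4,2>
C:1↔2 J2 <9,4,3>
PS:2↔8 J2 <9,4,4>
#9 <10,4,4>
R:7↔9 J1 <10,5,4>
3×9 − 2×5 − 1×4 = 13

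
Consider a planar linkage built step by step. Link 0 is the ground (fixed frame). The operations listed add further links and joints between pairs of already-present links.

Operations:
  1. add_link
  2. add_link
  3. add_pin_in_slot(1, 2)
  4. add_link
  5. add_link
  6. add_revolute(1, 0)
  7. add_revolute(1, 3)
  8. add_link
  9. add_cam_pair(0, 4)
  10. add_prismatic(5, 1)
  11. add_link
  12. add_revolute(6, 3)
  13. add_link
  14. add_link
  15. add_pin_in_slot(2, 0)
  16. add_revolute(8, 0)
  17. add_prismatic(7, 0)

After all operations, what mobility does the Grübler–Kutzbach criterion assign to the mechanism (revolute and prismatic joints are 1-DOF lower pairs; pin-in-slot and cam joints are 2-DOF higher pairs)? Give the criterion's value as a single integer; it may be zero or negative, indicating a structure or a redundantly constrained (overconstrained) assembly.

L=1 J1=0 J2=0
add link → L=2 J1=0 J2=0
add link → L=3 J1=0 J2=0
PS@1,2 dof=2 J2 → L=3 J1=0 J2=1
add link → L=4 J1=0 J2=1
add link → L=5 J1=0 J2=1
R@1,0 dof=1 J1 → L=5 J1=1 J2=1
R@1,3 dof=1 J1 → L=5 J1=2 J2=1
add link → L=6 J1=2 J2=1
C@0,4 dof=2 J2 → L=6 J1=2 J2=2
P@5,1 dof=1 J1 → L=6 J1=3 J2=2
add link → L=7 J1=3 J2=2
R@6,3 dof=1 J1 → L=7 J1=4 J2=2
add link → L=8 J1=4 J2=2
add link → L=9 J1=4 J2=2
PS@2,0 dof=2 J2 → L=9 J1=4 J2=3
R@8,0 dof=1 J1 → L=9 J1=5 J2=3
P@7,0 dof=1 J1 → L=9 J1=6 J2=3
M=3(L−1)−2J1−J2=3·8−2·6−3=9

M = 9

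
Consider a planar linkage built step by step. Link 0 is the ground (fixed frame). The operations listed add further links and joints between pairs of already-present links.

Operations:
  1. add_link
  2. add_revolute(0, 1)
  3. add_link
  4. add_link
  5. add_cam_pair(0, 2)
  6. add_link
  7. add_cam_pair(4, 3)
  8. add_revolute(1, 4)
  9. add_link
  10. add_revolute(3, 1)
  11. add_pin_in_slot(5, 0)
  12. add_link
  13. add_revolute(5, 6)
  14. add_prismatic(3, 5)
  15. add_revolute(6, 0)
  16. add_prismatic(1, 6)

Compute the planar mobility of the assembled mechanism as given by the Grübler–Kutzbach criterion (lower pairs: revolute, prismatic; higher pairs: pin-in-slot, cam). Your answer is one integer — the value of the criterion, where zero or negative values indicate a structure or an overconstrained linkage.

L=1 J1=0 J2=0
add link → L=2 J1=0 J2=0
R@0,1 dof=1 J1 → L=2 J1=1 J2=0
add link → L=3 J1=1 J2=0
add link → L=4 J1=1 J2=0
C@0,2 dof=2 J2 → L=4 J1=1 J2=1
add link → L=5 J1=1 J2=1
C@4,3 dof=2 J2 → L=5 J1=1 J2=2
R@1,4 dof=1 J1 → L=5 J1=2 J2=2
add link → L=6 J1=2 J2=2
R@3,1 dof=1 J1 → L=6 J1=3 J2=2
PS@5,0 dof=2 J2 → L=6 J1=3 J2=3
add link → L=7 J1=3 J2=3
R@5,6 dof=1 J1 → L=7 J1=4 J2=3
P@3,5 dof=1 J1 → L=7 J1=5 J2=3
R@6,0 dof=1 J1 → L=7 J1=6 J2=3
P@1,6 dof=1 J1 → L=7 J1=7 J2=3
M=3(L−1)−2J1−J2=3·6−2·7−3=1

M = 1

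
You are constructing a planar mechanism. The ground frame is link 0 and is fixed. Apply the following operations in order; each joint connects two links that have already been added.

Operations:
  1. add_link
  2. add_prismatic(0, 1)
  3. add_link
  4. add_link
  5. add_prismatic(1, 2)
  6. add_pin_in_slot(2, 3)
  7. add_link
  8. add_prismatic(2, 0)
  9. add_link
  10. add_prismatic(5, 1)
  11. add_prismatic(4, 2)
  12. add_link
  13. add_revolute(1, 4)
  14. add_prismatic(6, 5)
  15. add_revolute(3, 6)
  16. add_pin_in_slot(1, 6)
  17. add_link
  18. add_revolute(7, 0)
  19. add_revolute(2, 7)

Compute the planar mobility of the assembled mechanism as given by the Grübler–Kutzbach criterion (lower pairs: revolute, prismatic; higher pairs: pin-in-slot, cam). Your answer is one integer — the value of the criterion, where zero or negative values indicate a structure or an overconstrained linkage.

M = -1

ground; <1,0,0>
#1 <2,0,0>
P:0↔1 J1 <2,1,0>
#2 <3,1,0>
#3 <4,1,0>
P:1↔2 J1 <4,2,0>
PS:2↔3 J2 <4,2,1>
#4 <5,2,1>
P:2↔0 J1 <5,3,1>
#5 <6,3,1>
P:5↔1 J1 <6,4,1>
P:4↔2 J1 <6,5,1>
#6 <7,5,1>
R:1↔4 J1 <7,6,1>
P:6↔5 J1 <7,7,1>
R:3↔6 J1 <7,8,1>
PS:1↔6 J2 <7,8,2>
#7 <8,8,2>
R:7↔0 J1 <8,9,2>
R:2↔7 J1 <8,10,2>
3×7 − 2×10 − 1×2 = -1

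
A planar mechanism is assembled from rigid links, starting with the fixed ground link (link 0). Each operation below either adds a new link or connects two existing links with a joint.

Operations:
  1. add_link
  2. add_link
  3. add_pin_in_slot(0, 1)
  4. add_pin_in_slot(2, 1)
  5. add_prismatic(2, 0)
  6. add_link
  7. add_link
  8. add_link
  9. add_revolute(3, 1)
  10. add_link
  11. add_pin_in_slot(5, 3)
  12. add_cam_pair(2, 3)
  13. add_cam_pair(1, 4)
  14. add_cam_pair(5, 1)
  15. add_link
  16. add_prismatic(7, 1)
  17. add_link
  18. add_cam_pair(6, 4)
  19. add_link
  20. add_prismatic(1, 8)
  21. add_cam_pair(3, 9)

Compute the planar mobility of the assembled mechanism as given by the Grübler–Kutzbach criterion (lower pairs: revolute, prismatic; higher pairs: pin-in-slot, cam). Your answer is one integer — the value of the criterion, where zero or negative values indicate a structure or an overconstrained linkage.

[1;0;0] (link 0 is ground)
L+ [2;0;0]
L+ [3;0;0]
PS(0,1)∈J2 [3;0;1]
PS(2,1)∈J2 [3;0;2]
P(2,0)∈J1 [3;1;2]
L+ [4;1;2]
L+ [5;1;2]
L+ [6;1;2]
R(3,1)∈J1 [6;2;2]
L+ [7;2;2]
PS(5,3)∈J2 [7;2;3]
C(2,3)∈J2 [7;2;4]
C(1,4)∈J2 [7;2;5]
C(5,1)∈J2 [7;2;6]
L+ [8;2;6]
P(7,1)∈J1 [8;3;6]
L+ [9;3;6]
C(6,4)∈J2 [9;3;7]
L+ [10;3;7]
P(1,8)∈J1 [10;4;7]
C(3,9)∈J2 [10;4;8]
mobility = 27 − 8 − 8 = 11

M = 11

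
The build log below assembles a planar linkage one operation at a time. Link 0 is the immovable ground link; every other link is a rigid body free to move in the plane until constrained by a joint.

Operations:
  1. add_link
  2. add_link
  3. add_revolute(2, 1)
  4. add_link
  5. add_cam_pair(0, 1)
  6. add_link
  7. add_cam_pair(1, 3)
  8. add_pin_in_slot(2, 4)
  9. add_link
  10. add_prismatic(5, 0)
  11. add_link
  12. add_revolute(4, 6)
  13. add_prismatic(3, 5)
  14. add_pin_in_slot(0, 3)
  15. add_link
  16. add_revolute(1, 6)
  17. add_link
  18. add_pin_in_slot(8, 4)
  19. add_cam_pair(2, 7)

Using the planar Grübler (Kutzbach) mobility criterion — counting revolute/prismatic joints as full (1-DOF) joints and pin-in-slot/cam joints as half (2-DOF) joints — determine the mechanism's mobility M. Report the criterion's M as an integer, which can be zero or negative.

(L,J1,J2)=(1,0,0); link0 fixed
link1: (2,0,0)
link2: (3,0,0)
R 2-1 [J1]: (3,1,0)
link3: (4,1,0)
C 0-1 [J2]: (4,1,1)
link4: (5,1,1)
C 1-3 [J2]: (5,1,2)
PS 2-4 [J2]: (5,1,3)
link5: (6,1,3)
P 5-0 [J1]: (6,2,3)
link6: (7,2,3)
R 4-6 [J1]: (7,3,3)
P 3-5 [J1]: (7,4,3)
PS 0-3 [J2]: (7,4,4)
link7: (8,4,4)
R 1-6 [J1]: (8,5,4)
link8: (9,5,4)
PS 8-4 [J2]: (9,5,5)
C 2-7 [J2]: (9,5,6)
Grübler: 3·8 − 2·5 − 6 = 8

M = 8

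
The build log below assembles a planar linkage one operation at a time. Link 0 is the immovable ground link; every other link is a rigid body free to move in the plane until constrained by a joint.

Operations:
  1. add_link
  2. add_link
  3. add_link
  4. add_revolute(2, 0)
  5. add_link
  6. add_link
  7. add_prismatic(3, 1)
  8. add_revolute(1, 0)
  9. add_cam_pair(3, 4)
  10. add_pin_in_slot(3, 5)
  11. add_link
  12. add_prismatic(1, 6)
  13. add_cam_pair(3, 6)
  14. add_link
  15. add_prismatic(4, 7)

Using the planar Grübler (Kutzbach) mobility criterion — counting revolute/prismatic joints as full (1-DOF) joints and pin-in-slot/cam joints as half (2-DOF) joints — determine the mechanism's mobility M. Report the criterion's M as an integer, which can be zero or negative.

M = 8

ground; <1,0,0>
#1 <2,0,0>
#2 <3,0,0>
#3 <4,0,0>
R:2↔0 J1 <4,1,0>
#4 <5,1,0>
#5 <6,1,0>
P:3↔1 J1 <6,2,0>
R:1↔0 J1 <6,3,0>
C:3↔4 J2 <6,3,1>
PS:3↔5 J2 <6,3,2>
#6 <7,3,2>
P:1↔6 J1 <7,4,2>
C:3↔6 J2 <7,4,3>
#7 <8,4,3>
P:4↔7 J1 <8,5,3>
3×7 − 2×5 − 1×3 = 8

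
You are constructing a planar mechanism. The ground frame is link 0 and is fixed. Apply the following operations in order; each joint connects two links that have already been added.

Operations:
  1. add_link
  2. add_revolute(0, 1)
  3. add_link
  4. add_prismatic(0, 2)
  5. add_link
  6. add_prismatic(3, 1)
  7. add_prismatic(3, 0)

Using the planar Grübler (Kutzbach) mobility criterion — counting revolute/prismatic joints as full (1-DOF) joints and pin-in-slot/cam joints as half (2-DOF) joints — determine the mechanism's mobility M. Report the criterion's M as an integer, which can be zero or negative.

L=1 J1=0 J2=0
add link → L=2 J1=0 J2=0
R@0,1 dof=1 J1 → L=2 J1=1 J2=0
add link → L=3 J1=1 J2=0
P@0,2 dof=1 J1 → L=3 J1=2 J2=0
add link → L=4 J1=2 J2=0
P@3,1 dof=1 J1 → L=4 J1=3 J2=0
P@3,0 dof=1 J1 → L=4 J1=4 J2=0
M=3(L−1)−2J1−J2=3·3−2·4−0=1

M = 1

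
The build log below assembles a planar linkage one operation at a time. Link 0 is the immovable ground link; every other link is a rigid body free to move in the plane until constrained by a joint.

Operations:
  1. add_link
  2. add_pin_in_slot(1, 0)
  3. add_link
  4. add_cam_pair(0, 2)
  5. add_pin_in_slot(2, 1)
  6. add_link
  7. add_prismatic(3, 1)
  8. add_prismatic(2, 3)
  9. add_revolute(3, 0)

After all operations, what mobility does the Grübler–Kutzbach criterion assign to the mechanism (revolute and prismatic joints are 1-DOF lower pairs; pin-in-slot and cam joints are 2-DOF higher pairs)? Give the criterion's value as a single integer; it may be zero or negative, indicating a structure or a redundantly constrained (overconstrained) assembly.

M = 0

ground; <1,0,0>
#1 <2,0,0>
PS:1↔0 J2 <2,0,1>
#2 <3,0,1>
C:0↔2 J2 <3,0,2>
PS:2↔1 J2 <3,0,3>
#3 <4,0,3>
P:3↔1 J1 <4,1,3>
P:2↔3 J1 <4,2,3>
R:3↔0 J1 <4,3,3>
3×3 − 2×3 − 1×3 = 0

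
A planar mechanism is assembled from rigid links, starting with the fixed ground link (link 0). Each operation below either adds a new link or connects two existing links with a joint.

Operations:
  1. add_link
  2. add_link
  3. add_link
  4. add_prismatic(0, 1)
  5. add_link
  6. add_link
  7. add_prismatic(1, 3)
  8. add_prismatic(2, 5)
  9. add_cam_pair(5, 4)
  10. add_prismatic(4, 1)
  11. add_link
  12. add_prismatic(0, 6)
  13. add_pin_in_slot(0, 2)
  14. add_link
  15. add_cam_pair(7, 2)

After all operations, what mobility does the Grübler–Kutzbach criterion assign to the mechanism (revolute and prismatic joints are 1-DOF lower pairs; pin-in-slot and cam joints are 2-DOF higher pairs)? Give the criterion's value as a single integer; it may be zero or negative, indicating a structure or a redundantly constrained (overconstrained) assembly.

(L,J1,J2)=(1,0,0); link0 fixed
link1: (2,0,0)
link2: (3,0,0)
link3: (4,0,0)
P 0-1 [J1]: (4,1,0)
link4: (5,1,0)
link5: (6,1,0)
P 1-3 [J1]: (6,2,0)
P 2-5 [J1]: (6,3,0)
C 5-4 [J2]: (6,3,1)
P 4-1 [J1]: (6,4,1)
link6: (7,4,1)
P 0-6 [J1]: (7,5,1)
PS 0-2 [J2]: (7,5,2)
link7: (8,5,2)
C 7-2 [J2]: (8,5,3)
Grübler: 3·7 − 2·5 − 3 = 8

M = 8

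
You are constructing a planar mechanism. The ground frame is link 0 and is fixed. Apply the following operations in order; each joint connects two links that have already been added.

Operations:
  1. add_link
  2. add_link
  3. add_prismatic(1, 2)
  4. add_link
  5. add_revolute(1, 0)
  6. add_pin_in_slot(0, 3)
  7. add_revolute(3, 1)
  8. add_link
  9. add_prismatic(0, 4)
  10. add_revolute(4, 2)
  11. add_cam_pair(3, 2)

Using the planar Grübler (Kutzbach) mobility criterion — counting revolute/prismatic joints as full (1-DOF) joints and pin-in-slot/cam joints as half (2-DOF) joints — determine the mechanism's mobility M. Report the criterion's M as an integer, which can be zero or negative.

M = 0

link 0 = ground. State L|J1|J2 = 1|0|0
+link1  2|0|0
+link2  3|0|0
P(1,2) f=1→J1  3|1|0
+link3  4|1|0
R(1,0) f=1→J1  4|2|0
PS(0,3) f=2→J2  4|2|1
R(3,1) f=1→J1  4|3|1
+link4  5|3|1
P(0,4) f=1→J1  5|4|1
R(4,2) f=1→J1  5|5|1
C(3,2) f=2→J2  5|5|2
M = 3(5−1)−2·5−2 = 12−10−2 = 0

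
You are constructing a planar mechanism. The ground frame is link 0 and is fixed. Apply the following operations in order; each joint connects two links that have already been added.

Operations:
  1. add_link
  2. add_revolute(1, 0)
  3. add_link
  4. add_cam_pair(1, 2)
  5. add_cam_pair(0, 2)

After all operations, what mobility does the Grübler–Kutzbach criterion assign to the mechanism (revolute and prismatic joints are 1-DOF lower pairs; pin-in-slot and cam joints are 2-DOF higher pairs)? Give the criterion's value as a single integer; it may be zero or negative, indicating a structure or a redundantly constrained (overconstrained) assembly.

L=1 J1=0 J2=0
add link → L=2 J1=0 J2=0
R@1,0 dof=1 J1 → L=2 J1=1 J2=0
add link → L=3 J1=1 J2=0
C@1,2 dof=2 J2 → L=3 J1=1 J2=1
C@0,2 dof=2 J2 → L=3 J1=1 J2=2
M=3(L−1)−2J1−J2=3·2−2·1−2=2

M = 2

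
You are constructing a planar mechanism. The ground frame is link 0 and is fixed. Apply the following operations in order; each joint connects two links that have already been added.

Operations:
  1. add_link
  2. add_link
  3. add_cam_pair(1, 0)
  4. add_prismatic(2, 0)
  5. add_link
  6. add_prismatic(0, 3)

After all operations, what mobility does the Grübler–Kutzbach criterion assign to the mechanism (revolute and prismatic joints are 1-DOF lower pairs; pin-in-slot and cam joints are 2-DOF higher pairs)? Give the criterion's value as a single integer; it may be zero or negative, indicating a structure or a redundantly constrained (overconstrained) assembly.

M = 4

(L,J1,J2)=(1,0,0); link0 fixed
link1: (2,0,0)
link2: (3,0,0)
C 1-0 [J2]: (3,0,1)
P 2-0 [J1]: (3,1,1)
link3: (4,1,1)
P 0-3 [J1]: (4,2,1)
Grübler: 3·3 − 2·2 − 1 = 4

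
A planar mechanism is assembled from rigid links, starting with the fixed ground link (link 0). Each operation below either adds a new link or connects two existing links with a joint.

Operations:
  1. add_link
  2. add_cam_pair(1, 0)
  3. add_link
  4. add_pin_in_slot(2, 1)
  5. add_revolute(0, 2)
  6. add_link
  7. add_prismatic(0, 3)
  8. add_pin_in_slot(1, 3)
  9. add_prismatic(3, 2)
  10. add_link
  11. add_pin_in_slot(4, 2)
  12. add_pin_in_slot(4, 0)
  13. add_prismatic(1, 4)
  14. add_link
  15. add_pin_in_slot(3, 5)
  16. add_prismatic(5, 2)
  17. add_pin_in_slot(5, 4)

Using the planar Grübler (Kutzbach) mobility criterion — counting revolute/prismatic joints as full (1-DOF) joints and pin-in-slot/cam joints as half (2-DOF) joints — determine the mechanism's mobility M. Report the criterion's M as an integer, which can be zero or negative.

M = -2

link 0 = ground. State L|J1|J2 = 1|0|0
+link1  2|0|0
C(1,0) f=2→J2  2|0|1
+link2  3|0|1
PS(2,1) f=2→J2  3|0|2
R(0,2) f=1→J1  3|1|2
+link3  4|1|2
P(0,3) f=1→J1  4|2|2
PS(1,3) f=2→J2  4|2|3
P(3,2) f=1→J1  4|3|3
+link4  5|3|3
PS(4,2) f=2→J2  5|3|4
PS(4,0) f=2→J2  5|3|5
P(1,4) f=1→J1  5|4|5
+link5  6|4|5
PS(3,5) f=2→J2  6|4|6
P(5,2) f=1→J1  6|5|6
PS(5,4) f=2→J2  6|5|7
M = 3(6−1)−2·5−7 = 15−10−7 = -2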